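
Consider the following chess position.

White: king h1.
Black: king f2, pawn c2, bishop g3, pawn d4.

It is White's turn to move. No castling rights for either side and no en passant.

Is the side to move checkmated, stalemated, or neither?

White to move; white king on h1.
In check: no.
King squares — g1: attacked by Kf2; g2: attacked by Kf2; h2: attacked by Bg3.
Legal moves for White: none.
Not in check and no legal moves → stalemate.

stalemate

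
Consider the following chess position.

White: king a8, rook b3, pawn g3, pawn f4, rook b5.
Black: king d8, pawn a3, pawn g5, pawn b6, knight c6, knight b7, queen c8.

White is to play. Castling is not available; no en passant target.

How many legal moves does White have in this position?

White to move; king on a8.
In check: yes, from the black queen on c8.
Legal moves: none.
Count: 0.

0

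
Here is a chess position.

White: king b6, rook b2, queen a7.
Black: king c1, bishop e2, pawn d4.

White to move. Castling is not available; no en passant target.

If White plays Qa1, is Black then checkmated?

After Qa1: black king on c1; in check: yes, from the white queen on a1.
King squares — b1: attacked by Qa1; d1: attacked by Qa1; b2: attacked by Qa1; c2: attacked by Rb2; d2: attacked by Rb2.
Black has no legal moves → checkmate.

yes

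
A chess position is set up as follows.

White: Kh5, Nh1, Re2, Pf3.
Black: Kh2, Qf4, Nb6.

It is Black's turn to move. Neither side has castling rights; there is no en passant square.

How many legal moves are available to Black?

Black to move; king on h2.
In check: yes, from the white rook on e2.
Legal moves: Kh3, Kxh1, Kg1.
Count: 3.

3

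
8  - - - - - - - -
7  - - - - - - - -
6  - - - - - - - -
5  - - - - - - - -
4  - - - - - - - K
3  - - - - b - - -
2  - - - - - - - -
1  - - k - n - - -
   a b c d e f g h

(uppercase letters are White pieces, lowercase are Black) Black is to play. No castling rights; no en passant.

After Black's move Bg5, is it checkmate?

After Bg5: white king on h4; in check: yes, from the black bishop on g5.
White has 5 legal replies: Kh5, Kxg5, Kg4, Kh3, Kg3.
In check but a legal move exists → not checkmate.

no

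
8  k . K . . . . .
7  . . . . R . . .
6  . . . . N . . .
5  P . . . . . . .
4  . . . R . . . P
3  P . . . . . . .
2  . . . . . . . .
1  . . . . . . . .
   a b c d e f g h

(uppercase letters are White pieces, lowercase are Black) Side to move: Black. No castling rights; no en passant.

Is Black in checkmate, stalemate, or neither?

stalemate

Black to move; black king on a8.
In check: no.
King squares — a7: attacked by Re7; b7: attacked by Re7; b8: attacked by Kc8.
Legal moves for Black: none.
Not in check and no legal moves → stalemate.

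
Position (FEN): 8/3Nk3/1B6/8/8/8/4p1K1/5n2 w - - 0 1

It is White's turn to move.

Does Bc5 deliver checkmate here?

After Bc5: black king on e7; in check: yes, from the white bishop on c5.
Black has 5 legal replies: Ke8, Kd8, Kf7, Kxd7, Ke6.
In check but a legal move exists → not checkmate.

no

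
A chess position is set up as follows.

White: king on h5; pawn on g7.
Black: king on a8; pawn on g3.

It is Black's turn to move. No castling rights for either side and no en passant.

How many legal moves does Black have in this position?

Black to move; king on a8.
In check: no.
Legal moves: Kb8, Kb7, Ka7, g2.
Count: 4.

4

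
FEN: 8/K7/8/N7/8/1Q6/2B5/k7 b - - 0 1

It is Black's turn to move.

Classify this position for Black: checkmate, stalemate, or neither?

stalemate

Black to move; black king on a1.
In check: no.
King squares — b1: attacked by Bc2; a2: attacked by Qb3; b2: attacked by Qb3.
Legal moves for Black: none.
Not in check and no legal moves → stalemate.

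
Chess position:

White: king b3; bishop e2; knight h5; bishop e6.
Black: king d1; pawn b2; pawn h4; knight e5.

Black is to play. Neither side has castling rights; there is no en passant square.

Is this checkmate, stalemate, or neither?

neither

Black to move; black king on d1.
In check: yes, from the white bishop on e2.
King squares — c1: available; e1: available; c2: attacked by Kb3; d2: available; e2: available.
Legal moves for Black: Kxe2, Kd2, Ke1, Kc1.
Black is in check but has 4 legal moves → neither.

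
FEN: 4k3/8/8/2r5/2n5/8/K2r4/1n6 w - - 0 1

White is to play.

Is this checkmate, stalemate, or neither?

White to move; white king on a2.
In check: yes, from the black rook on d2.
King squares — a1: available; b1: available; b2: attacked by Rd2; a3: attacked by Nb1; b3: available.
Legal moves for White: Kb3, Kxb1, Ka1.
White is in check but has 3 legal moves → neither.

neither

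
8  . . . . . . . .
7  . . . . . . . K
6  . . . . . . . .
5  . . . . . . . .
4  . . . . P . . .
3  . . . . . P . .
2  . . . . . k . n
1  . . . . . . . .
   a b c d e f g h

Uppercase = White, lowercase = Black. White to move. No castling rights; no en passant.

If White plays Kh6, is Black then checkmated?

no

After Kh6: black king on f2; in check: no.
Black is not in check, so this cannot be checkmate.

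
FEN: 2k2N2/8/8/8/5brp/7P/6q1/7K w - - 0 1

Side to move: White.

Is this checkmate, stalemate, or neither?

White to move; white king on h1.
In check: yes, from the black queen on g2.
King squares — g1: attacked by Qg2; g2: attacked by Rg4; h2: attacked by Qg2.
Legal moves for White: none.
In check with no legal moves → checkmate.

checkmate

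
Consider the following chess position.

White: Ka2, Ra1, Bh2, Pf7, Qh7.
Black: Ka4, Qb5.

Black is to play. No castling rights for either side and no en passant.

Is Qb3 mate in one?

yes

After Qb3: white king on a2; in check: yes, from the black queen on b3.
King squares — a1: own rook; b1: attacked by Qb3; b2: attacked by Qb3; a3: attacked by Qb3; b3: attacked by Ka4.
White has no legal moves → checkmate.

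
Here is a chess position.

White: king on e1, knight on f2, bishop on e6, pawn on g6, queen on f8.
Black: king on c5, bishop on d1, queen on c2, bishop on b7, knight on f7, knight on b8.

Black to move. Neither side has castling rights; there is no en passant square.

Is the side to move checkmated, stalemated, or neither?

Black to move; black king on c5.
In check: yes, from the white queen on f8.
Legal moves for Black: Kc6, Kb6, Kb5, Kd4, Nd6.
Black is in check but has 5 legal moves → neither.

neither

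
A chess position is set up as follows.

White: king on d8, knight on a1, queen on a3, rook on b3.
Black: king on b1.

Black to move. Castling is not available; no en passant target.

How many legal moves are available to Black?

Black to move; king on b1.
In check: yes, from the white rook on b3.
Legal moves: none.
Count: 0.

0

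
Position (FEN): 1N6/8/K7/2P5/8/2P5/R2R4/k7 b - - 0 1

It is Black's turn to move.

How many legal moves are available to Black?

Black to move; king on a1.
In check: yes, from the white rook on a2.
Legal moves: Kb1.
Count: 1.

1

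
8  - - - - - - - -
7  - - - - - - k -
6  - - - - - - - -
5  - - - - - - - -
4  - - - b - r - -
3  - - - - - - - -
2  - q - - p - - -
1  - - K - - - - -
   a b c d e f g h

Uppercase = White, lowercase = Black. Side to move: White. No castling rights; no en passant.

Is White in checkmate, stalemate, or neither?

White to move; white king on c1.
In check: yes, from the black queen on b2.
King squares — b1: attacked by Qb2; d1: attacked by Pe2; b2: attacked by Bd4; c2: attacked by Qb2; d2: attacked by Qb2.
Legal moves for White: none.
In check with no legal moves → checkmate.

checkmate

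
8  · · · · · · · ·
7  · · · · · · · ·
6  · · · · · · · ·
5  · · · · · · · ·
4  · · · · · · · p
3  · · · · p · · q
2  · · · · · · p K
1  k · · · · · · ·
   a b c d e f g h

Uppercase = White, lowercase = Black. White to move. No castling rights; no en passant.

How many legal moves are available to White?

White to move; king on h2.
In check: yes, from the black queen on h3.
Legal moves: Kxh3, Kg1.
Count: 2.

2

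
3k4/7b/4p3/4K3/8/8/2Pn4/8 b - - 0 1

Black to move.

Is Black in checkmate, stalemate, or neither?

Black to move; black king on d8.
In check: no.
Legal moves for Black: Ke8, Kc8, Ke7, Kd7, Kc7, Bg8, Bg6, Bf5, Be4, Bd3, Bxc2, Ne4, Nc4+, Nf3+, Nb3, Nf1, Nb1.
Black has 17 legal moves and is not in check → neither.

neither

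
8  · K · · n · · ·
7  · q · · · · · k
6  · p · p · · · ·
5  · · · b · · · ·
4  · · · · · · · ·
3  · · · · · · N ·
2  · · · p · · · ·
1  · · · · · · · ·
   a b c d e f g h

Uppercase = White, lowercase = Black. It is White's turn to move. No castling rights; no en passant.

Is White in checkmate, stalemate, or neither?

checkmate

White to move; white king on b8.
In check: yes, from the black queen on b7.
King squares — a7: attacked by Qb7; b7: attacked by Bd5; c7: attacked by Qb7; a8: attacked by Qb7; c8: attacked by Qb7.
Legal moves for White: none.
In check with no legal moves → checkmate.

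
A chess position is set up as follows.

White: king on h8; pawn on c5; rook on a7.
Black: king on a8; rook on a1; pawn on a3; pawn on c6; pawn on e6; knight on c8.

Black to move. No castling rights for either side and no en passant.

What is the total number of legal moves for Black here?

3

Black to move; king on a8.
In check: yes, from the white rook on a7.
Legal moves: Kb8, Kxa7, Nxa7.
Count: 3.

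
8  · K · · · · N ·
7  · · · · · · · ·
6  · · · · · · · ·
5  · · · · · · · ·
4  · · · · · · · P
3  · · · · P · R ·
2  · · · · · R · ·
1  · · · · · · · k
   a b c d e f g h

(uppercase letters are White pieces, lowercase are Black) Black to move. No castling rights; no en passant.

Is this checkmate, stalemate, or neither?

stalemate

Black to move; black king on h1.
In check: no.
King squares — g1: attacked by Rg3; g2: attacked by Rf2; h2: attacked by Rf2.
Legal moves for Black: none.
Not in check and no legal moves → stalemate.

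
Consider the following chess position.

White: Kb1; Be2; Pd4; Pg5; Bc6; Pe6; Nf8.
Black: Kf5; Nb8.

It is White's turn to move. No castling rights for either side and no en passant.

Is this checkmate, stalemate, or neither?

White to move; white king on b1.
In check: no.
Legal moves for White include: Nh7, Nd7, Ng6, Be8, Ba8, Bd7, Bb7, Bd5, Bcb5, Be4+, Ba4, Bcf3, Bg2, Bh1, Ba6, Bh5, Beb5, Bg4+, ... (list truncated; more exist).
White has legal moves and is not in check → neither.

neither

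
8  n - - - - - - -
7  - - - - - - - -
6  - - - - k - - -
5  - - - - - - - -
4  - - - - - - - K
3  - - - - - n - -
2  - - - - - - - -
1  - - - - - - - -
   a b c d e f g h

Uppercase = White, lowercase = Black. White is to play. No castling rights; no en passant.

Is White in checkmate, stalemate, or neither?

neither

White to move; white king on h4.
In check: yes, from the black knight on f3.
King squares — g3: available; h3: available; g4: available; g5: attacked by Nf3; h5: available.
Legal moves for White: Kh5, Kg4, Kh3, Kg3.
White is in check but has 4 legal moves → neither.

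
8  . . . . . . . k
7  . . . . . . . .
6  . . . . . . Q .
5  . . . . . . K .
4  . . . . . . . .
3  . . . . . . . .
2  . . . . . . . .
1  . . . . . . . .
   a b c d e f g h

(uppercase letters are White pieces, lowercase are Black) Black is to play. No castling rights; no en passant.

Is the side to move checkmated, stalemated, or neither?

stalemate

Black to move; black king on h8.
In check: no.
King squares — g7: attacked by Qg6; h7: attacked by Qg6; g8: attacked by Qg6.
Legal moves for Black: none.
Not in check and no legal moves → stalemate.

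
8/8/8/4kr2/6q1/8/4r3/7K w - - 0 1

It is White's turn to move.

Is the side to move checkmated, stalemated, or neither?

stalemate

White to move; white king on h1.
In check: no.
King squares — g1: attacked by Qg4; g2: attacked by Re2; h2: attacked by Re2.
Legal moves for White: none.
Not in check and no legal moves → stalemate.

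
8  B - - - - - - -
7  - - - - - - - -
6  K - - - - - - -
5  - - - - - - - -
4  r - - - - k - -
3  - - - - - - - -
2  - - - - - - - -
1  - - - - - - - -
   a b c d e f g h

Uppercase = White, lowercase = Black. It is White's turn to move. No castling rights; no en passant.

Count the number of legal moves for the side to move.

White to move; king on a6.
In check: yes, from the black rook on a4.
Legal moves: Kb7, Kb6, Kb5.
Count: 3.

3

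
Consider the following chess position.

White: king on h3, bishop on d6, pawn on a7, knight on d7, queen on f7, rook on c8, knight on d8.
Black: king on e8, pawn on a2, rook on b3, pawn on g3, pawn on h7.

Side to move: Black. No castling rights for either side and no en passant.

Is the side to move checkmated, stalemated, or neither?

checkmate

Black to move; black king on e8.
In check: yes, from the white queen on f7.
King squares — d7: attacked by Qf7; e7: attacked by Bd6; f7: attacked by Nd8; d8: attacked by Rc8; f8: attacked by Bd6.
Legal moves for Black: none.
In check with no legal moves → checkmate.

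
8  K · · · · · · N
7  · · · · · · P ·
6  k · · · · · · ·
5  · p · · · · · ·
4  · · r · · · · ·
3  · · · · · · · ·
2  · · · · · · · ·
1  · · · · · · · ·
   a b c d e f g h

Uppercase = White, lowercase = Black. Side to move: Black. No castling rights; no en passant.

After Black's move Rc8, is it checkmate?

After Rc8: white king on a8; in check: yes, from the black rook on c8.
King squares — a7: attacked by Ka6; b7: attacked by Ka6; b8: attacked by Rc8.
White has no legal moves → checkmate.

yes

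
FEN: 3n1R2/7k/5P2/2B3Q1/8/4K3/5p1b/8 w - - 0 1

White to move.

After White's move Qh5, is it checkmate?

yes

After Qh5: black king on h7; in check: yes, from the white queen on h5.
King squares — g6: attacked by Qh5; h6: attacked by Qh5; g7: attacked by Pf6; g8: attacked by Rf8; h8: attacked by Qh5.
Black has no legal moves → checkmate.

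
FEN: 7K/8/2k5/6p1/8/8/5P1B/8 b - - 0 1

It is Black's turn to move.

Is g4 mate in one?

no

After g4: white king on h8; in check: no.
White is not in check, so this cannot be checkmate.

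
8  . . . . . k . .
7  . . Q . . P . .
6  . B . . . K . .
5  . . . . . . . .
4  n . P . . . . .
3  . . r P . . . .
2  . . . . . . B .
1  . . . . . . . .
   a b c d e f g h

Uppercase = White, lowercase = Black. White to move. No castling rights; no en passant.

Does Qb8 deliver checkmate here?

After Qb8: black king on f8; in check: yes, from the white queen on b8.
King squares — e7: attacked by Kf6; f7: attacked by Kf6; g7: attacked by Kf6; e8: attacked by Pf7; g8: attacked by Pf7.
Black has no legal moves → checkmate.

yes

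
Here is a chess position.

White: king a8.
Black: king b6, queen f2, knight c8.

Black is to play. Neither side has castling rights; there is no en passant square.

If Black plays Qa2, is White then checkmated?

no

After Qa2: white king on a8; in check: yes, from the black queen on a2.
White has 1 legal reply: Kb8.
In check but a legal move exists → not checkmate.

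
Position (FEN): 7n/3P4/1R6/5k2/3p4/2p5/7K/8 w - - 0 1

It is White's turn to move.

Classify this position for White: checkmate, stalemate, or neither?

White to move; white king on h2.
In check: no.
Legal moves for White include: Rb8, Rb7, Rh6, Rg6, Rf6+, Re6, Rd6, Rc6, Ra6, Rb5+, Rb4, Rb3, Rb2, Rb1, Kh3, Kg3, Kg2, Kh1, ... (list truncated; more exist).
White has legal moves and is not in check → neither.

neither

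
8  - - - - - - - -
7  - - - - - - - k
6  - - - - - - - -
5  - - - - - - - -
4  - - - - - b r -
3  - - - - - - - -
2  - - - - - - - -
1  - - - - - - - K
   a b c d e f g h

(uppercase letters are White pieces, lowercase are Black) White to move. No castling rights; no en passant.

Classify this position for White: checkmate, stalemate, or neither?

White to move; white king on h1.
In check: no.
King squares — g1: attacked by Rg4; g2: attacked by Rg4; h2: attacked by Bf4.
Legal moves for White: none.
Not in check and no legal moves → stalemate.

stalemate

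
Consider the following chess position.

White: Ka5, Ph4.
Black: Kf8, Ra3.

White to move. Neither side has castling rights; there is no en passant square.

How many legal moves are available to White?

White to move; king on a5.
In check: yes, from the black rook on a3.
Legal moves: Kb6, Kb5, Kb4.
Count: 3.

3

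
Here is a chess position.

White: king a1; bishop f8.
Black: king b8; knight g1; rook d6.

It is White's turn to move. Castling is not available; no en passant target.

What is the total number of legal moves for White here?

7

White to move; king on a1.
In check: no.
Legal moves: Bg7, Be7, Bh6, Bxd6+, Kb2, Ka2, Kb1.
Count: 7.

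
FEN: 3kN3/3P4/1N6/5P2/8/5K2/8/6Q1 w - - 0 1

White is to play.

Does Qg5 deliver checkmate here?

yes

After Qg5: black king on d8; in check: yes, from the white queen on g5.
King squares — c7: attacked by Ne8; d7: attacked by Nb6; e7: attacked by Qg5; c8: attacked by Nb6; e8: attacked by Pd7.
Black has no legal moves → checkmate.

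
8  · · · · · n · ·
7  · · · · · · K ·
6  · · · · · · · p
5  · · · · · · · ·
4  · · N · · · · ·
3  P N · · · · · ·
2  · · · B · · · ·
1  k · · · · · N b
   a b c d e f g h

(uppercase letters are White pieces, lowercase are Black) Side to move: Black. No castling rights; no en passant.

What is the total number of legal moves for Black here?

2

Black to move; king on a1.
In check: yes, from the white knight on b3.
Legal moves: Ka2, Kb1.
Count: 2.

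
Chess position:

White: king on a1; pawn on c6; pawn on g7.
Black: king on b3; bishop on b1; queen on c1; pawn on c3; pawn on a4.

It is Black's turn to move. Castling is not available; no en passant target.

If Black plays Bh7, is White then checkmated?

After Bh7: white king on a1; in check: yes, from the black queen on c1.
King squares — b1: attacked by Qc1; a2: attacked by Kb3; b2: attacked by Qc1.
White has no legal moves → checkmate.

yes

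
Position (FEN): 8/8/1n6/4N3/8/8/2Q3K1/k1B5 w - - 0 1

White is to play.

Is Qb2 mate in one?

yes

After Qb2: black king on a1; in check: yes, from the white queen on b2.
King squares — b1: attacked by Qb2; a2: attacked by Qb2; b2: attacked by Bc1.
Black has no legal moves → checkmate.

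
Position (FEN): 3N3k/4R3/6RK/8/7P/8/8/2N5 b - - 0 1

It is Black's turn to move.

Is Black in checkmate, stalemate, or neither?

stalemate

Black to move; black king on h8.
In check: no.
King squares — g7: attacked by Rg6; h7: attacked by Kh6; g8: attacked by Rg6.
Legal moves for Black: none.
Not in check and no legal moves → stalemate.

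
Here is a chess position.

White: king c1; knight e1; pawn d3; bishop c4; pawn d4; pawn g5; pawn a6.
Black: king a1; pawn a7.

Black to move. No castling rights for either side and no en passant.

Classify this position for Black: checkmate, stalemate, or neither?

Black to move; black king on a1.
In check: no.
King squares — b1: attacked by Kc1; a2: attacked by Bc4; b2: attacked by Kc1.
Legal moves for Black: none.
Not in check and no legal moves → stalemate.

stalemate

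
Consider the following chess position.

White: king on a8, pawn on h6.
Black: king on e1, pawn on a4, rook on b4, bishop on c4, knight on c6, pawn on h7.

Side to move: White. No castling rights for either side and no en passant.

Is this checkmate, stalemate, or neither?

stalemate

White to move; white king on a8.
In check: no.
King squares — a7: attacked by Nc6; b7: attacked by Rb4; b8: attacked by Rb4.
Legal moves for White: none.
Not in check and no legal moves → stalemate.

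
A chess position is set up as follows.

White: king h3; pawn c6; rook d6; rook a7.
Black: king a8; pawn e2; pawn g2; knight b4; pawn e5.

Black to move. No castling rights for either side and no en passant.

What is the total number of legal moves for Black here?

2

Black to move; king on a8.
In check: yes, from the white rook on a7.
Legal moves: Kb8, Kxa7.
Count: 2.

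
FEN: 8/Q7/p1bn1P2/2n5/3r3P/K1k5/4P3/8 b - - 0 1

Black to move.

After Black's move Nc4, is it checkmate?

no

After Nc4: white king on a3; in check: yes, from the black knight on c4.
White has 1 legal reply: Ka2.
In check but a legal move exists → not checkmate.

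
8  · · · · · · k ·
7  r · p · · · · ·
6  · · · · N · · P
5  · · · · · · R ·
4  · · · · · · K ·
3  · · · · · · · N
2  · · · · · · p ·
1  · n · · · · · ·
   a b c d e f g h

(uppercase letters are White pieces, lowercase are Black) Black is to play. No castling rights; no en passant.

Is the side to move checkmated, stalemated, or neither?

neither

Black to move; black king on g8.
In check: yes, from the white rook on g5.
Legal moves for Black: Kh8, Kh7, Kf7.
Black is in check but has 3 legal moves → neither.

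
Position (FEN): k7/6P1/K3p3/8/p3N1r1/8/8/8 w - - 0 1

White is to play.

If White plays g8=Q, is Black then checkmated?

no

After g8=Q: black king on a8; in check: yes, from the white queen on g8.
Black has 1 legal reply: Rxg8.
In check but a legal move exists → not checkmate.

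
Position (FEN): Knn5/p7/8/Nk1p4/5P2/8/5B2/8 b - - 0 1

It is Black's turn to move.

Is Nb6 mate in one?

After Nb6: white king on a8; in check: yes, from the black knight on b6.
White has 4 legal replies: Kxb8, Kb7, Kxa7, Bxb6.
In check but a legal move exists → not checkmate.

no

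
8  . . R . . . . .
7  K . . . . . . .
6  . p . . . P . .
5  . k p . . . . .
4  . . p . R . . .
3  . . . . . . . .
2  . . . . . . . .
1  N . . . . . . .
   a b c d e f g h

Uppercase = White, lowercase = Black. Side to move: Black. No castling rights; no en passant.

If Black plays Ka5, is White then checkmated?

no

After Ka5: white king on a7; in check: no.
White is not in check, so this cannot be checkmate.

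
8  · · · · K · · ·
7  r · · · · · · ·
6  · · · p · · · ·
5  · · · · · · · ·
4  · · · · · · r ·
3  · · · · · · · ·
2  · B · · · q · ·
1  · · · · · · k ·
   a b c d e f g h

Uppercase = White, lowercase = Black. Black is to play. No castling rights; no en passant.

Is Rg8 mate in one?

yes

After Rg8: white king on e8; in check: yes, from the black rook on g8.
King squares — d7: attacked by Ra7; e7: attacked by Ra7; f7: attacked by Qf2; d8: attacked by Rg8; f8: attacked by Qf2.
White has no legal moves → checkmate.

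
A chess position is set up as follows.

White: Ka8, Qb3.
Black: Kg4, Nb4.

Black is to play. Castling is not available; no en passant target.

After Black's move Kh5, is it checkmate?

After Kh5: white king on a8; in check: no.
White is not in check, so this cannot be checkmate.

no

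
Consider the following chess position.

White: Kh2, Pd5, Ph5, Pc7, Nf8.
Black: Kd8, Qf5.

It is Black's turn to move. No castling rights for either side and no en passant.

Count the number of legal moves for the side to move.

4

Black to move; king on d8.
In check: yes, from the white pawn on c7.
Legal moves: Ke8, Kc8, Ke7, Kxc7.
Count: 4.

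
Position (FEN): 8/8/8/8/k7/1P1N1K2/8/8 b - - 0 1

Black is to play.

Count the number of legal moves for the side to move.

4

Black to move; king on a4.
In check: yes, from the white pawn on b3.
Legal moves: Kb5, Ka5, Kxb3, Ka3.
Count: 4.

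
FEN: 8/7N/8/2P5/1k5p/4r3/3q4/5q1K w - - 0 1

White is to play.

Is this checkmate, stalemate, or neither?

checkmate

White to move; white king on h1.
In check: yes, from the black queen on f1.
King squares — g1: attacked by Qf1; g2: attacked by Qf1; h2: attacked by Qd2.
Legal moves for White: none.
In check with no legal moves → checkmate.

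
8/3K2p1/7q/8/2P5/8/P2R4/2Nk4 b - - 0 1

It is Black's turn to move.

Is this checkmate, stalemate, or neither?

Black to move; black king on d1.
In check: yes, from the white rook on d2.
King squares — c1: available; e1: available; c2: attacked by Rd2; d2: available; e2: attacked by Nc1.
Legal moves for Black: Kxd2, Ke1, Kxc1, Qxd2+.
Black is in check but has 4 legal moves → neither.

neither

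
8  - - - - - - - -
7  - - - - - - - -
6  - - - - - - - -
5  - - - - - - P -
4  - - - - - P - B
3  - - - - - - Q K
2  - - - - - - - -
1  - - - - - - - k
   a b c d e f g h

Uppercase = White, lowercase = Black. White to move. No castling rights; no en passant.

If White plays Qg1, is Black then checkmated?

no

After Qg1: black king on h1; in check: yes, from the white queen on g1.
Black has 1 legal reply: Kxg1.
In check but a legal move exists → not checkmate.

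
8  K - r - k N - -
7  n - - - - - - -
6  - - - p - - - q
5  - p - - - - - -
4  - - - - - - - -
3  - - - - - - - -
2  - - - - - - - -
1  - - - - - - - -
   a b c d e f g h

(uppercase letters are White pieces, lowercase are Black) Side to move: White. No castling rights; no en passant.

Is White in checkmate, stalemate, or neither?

neither

White to move; white king on a8.
In check: yes, from the black rook on c8.
Legal moves for White: Kb7, Kxa7.
White is in check but has 2 legal moves → neither.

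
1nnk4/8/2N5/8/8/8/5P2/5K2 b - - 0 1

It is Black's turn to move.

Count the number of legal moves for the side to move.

Black to move; king on d8.
In check: yes, from the white knight on c6.
Legal moves: Ke8, Kd7, Kc7, Nxc6.
Count: 4.

4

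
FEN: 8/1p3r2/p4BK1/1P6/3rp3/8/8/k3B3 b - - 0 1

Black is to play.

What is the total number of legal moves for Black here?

14

Black to move; king on a1.
In check: no.
Legal moves: Rf8, Rh7, Rg7+, Re7, Rd7, Rc7, Rxf6+, Kb2, Ka2, Kb1, axb5, b6, a5, e3.
Count: 14.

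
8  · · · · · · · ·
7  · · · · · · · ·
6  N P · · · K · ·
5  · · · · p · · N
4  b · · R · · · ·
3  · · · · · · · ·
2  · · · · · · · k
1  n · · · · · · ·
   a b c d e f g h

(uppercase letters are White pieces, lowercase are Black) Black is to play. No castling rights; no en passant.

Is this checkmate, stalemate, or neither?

neither

Black to move; black king on h2.
In check: no.
Legal moves for Black: Be8, Bd7, Bc6, Bb5, Bb3, Bc2, Bd1, Kh3, Kg2, Kh1, Kg1, Nb3, Nc2, exd4, e4.
Black has 15 legal moves and is not in check → neither.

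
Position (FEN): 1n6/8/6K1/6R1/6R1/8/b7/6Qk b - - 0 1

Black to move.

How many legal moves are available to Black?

Black to move; king on h1.
In check: yes, from the white queen on g1.
Legal moves: none.
Count: 0.

0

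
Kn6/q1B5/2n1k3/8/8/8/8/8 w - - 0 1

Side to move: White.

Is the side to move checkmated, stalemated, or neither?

checkmate

White to move; white king on a8.
In check: yes, from the black queen on a7.
King squares — a7: attacked by Nc6; b7: attacked by Qa7; b8: attacked by Nc6.
Legal moves for White: none.
In check with no legal moves → checkmate.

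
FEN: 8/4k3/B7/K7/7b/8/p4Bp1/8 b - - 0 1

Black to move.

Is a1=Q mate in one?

After a1=Q: white king on a5; in check: yes, from the black queen on a1.
White has 3 legal replies: Kb6, Kb5, Kb4.
In check but a legal move exists → not checkmate.

no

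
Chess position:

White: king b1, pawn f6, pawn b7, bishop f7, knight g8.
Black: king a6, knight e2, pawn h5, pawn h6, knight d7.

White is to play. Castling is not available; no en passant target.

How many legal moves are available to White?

18

White to move; king on b1.
In check: no.
Legal moves: Ne7, Nxh6, Be8, Bg6, Be6, Bxh5, Bd5, Bc4+, Bb3, Ba2, Kc2, Kb2, Ka2, Ka1, b8=Q, b8=R, b8=B, b8=N+.
Count: 18.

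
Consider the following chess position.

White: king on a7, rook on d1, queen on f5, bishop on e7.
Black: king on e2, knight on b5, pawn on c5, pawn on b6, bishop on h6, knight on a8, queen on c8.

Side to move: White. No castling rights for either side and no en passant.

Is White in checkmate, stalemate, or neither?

checkmate

White to move; white king on a7.
In check: yes, from the black knight on b5.
King squares — a6: attacked by Qc8; b6: attacked by Na8; b7: attacked by Qc8; a8: attacked by Qc8; b8: attacked by Qc8.
Legal moves for White: none.
In check with no legal moves → checkmate.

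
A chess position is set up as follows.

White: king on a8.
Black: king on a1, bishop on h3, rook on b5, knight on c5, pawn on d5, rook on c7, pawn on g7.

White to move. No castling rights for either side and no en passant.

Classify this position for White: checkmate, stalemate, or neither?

White to move; white king on a8.
In check: no.
King squares — a7: attacked by Rc7; b7: attacked by Rb5; b8: attacked by Rb5.
Legal moves for White: none.
Not in check and no legal moves → stalemate.

stalemate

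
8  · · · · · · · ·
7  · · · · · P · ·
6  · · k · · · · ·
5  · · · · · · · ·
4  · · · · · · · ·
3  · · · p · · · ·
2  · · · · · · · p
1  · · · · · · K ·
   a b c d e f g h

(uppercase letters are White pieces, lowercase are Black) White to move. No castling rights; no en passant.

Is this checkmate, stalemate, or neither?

White to move; white king on g1.
In check: yes, from the black pawn on h2.
King squares — f1: available; h1: available; f2: available; g2: available; h2: available.
Legal moves for White: Kxh2, Kg2, Kf2, Kh1, Kf1.
White is in check but has 5 legal moves → neither.

neither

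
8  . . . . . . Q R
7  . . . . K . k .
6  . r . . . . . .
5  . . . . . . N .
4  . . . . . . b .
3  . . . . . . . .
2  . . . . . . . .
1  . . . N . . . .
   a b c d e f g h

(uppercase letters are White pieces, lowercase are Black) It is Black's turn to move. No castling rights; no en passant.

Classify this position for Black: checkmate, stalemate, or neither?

checkmate

Black to move; black king on g7.
In check: yes, from the white queen on g8.
King squares — f6: attacked by Ke7; g6: attacked by Qg8; h6: attacked by Rh8; f7: attacked by Ng5; h7: attacked by Ng5; f8: attacked by Ke7; g8: attacked by Rh8; h8: attacked by Qg8.
Legal moves for Black: none.
In check with no legal moves → checkmate.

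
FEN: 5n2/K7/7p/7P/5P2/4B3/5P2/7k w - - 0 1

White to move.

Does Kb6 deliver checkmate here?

no

After Kb6: black king on h1; in check: no.
Black is not in check, so this cannot be checkmate.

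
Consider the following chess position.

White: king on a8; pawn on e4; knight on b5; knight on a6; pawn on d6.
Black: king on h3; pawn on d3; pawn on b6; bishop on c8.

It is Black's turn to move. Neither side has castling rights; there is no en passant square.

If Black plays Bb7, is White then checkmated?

no

After Bb7: white king on a8; in check: yes, from the black bishop on b7.
White has 3 legal replies: Kb8, Kxb7, Ka7.
In check but a legal move exists → not checkmate.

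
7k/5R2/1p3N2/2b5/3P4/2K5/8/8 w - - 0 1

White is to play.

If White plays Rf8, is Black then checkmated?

After Rf8: black king on h8; in check: yes, from the white rook on f8.
Black has 2 legal replies: Kg7, Bxf8.
In check but a legal move exists → not checkmate.

no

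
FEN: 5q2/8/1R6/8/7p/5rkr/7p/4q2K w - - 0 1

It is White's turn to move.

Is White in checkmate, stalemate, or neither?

checkmate

White to move; white king on h1.
In check: yes, from the black queen on e1.
King squares — g1: attacked by Qe1; g2: attacked by Kg3; h2: attacked by Kg3.
Legal moves for White: none.
In check with no legal moves → checkmate.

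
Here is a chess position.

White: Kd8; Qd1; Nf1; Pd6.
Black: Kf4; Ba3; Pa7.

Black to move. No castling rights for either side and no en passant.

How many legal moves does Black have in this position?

11

Black to move; king on f4.
In check: no.
Legal moves: Kg5, Kf5, Ke5, Ke4, Bxd6, Bc5, Bb4, Bb2, Bc1, a6, a5.
Count: 11.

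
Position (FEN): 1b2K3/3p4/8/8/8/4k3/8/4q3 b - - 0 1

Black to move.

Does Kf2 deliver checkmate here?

no

After Kf2: white king on e8; in check: yes, from the black queen on e1.
White has 4 legal replies: Kf8, Kd8, Kf7, Kxd7.
In check but a legal move exists → not checkmate.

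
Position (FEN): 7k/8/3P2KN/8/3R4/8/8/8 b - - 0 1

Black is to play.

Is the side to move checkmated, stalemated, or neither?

Black to move; black king on h8.
In check: no.
King squares — g7: attacked by Kg6; h7: attacked by Kg6; g8: attacked by Nh6.
Legal moves for Black: none.
Not in check and no legal moves → stalemate.

stalemate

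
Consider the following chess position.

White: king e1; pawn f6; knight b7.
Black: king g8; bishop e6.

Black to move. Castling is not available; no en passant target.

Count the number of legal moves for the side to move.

Black to move; king on g8.
In check: no.
Legal moves: Kh8, Kf8, Kh7, Kf7, Bc8, Bf7, Bd7, Bf5, Bd5, Bg4, Bc4, Bh3, Bb3, Ba2.
Count: 14.

14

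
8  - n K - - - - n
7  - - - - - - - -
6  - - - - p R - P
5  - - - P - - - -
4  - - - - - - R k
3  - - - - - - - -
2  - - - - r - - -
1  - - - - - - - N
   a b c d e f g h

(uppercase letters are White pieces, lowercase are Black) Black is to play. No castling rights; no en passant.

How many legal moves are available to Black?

3

Black to move; king on h4.
In check: yes, from the white rook on g4.
Legal moves: Kh5, Kxg4, Kh3.
Count: 3.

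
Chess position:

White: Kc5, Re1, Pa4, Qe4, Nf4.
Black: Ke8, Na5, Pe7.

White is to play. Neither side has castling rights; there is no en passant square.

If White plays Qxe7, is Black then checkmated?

yes

After Qxe7: black king on e8; in check: yes, from the white queen on e7.
King squares — d7: attacked by Qe7; e7: attacked by Re1; f7: attacked by Qe7; d8: attacked by Qe7; f8: attacked by Qe7.
Black has no legal moves → checkmate.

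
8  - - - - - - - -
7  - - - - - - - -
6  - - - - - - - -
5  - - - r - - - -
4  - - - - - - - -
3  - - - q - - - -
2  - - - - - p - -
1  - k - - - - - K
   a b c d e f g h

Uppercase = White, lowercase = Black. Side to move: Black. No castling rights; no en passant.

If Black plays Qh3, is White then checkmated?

yes

After Qh3: white king on h1; in check: yes, from the black queen on h3.
King squares — g1: attacked by Pf2; g2: attacked by Qh3; h2: attacked by Qh3.
White has no legal moves → checkmate.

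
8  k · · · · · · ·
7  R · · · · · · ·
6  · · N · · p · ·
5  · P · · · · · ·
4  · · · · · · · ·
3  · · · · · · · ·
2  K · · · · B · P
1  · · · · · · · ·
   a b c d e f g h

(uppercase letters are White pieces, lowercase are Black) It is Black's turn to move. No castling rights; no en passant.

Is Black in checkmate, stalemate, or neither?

Black to move; black king on a8.
In check: yes, from the white rook on a7.
King squares — a7: attacked by Bf2; b7: attacked by Ra7; b8: attacked by Nc6.
Legal moves for Black: none.
In check with no legal moves → checkmate.

checkmate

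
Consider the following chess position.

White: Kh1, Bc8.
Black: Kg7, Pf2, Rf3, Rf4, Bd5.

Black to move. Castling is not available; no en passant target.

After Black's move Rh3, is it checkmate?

yes

After Rh3: white king on h1; in check: yes, from the black rook on h3 and the black bishop on d5.
King squares — g1: attacked by Pf2; g2: attacked by Bd5; h2: attacked by Rh3.
White has no legal moves → checkmate.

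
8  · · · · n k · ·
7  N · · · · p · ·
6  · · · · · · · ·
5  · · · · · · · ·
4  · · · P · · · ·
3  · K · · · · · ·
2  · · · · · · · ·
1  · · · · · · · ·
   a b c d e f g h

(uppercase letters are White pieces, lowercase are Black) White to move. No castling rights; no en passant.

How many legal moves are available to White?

12

White to move; king on b3.
In check: no.
Legal moves: Nc8, Nc6, Nb5, Kc4, Kb4, Ka4, Kc3, Ka3, Kc2, Kb2, Ka2, d5.
Count: 12.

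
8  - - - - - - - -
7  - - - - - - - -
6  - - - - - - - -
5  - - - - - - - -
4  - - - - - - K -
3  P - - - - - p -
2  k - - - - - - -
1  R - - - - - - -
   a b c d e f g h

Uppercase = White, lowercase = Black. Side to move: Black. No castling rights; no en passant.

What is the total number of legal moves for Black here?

3

Black to move; king on a2.
In check: yes, from the white rook on a1.
Legal moves: Kb3, Kb2, Kxa1.
Count: 3.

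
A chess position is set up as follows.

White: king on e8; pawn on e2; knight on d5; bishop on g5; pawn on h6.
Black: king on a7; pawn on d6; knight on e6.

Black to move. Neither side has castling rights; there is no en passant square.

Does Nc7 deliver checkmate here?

After Nc7: white king on e8; in check: yes, from the black knight on c7.
White has 6 legal replies: Kf8, Kd8, Kf7, Ke7, Kd7, Nxc7.
In check but a legal move exists → not checkmate.

no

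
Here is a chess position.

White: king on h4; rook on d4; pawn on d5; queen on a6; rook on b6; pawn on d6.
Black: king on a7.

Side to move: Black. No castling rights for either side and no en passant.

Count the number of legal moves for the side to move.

Black to move; king on a7.
In check: yes, from the white queen on a6.
Legal moves: none.
Count: 0.

0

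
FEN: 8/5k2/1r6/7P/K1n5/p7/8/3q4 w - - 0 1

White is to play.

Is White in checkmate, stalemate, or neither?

checkmate

White to move; white king on a4.
In check: yes, from the black queen on d1.
King squares — a3: attacked by Nc4; b3: attacked by Qd1; b4: attacked by Rb6; a5: attacked by Nc4; b5: attacked by Rb6.
Legal moves for White: none.
In check with no legal moves → checkmate.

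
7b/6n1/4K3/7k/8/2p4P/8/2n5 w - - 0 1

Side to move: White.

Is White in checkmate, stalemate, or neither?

White to move; white king on e6.
In check: yes, from the black knight on g7.
Legal moves for White: Kf7, Ke7, Kd7, Kf6, Kd6, Ke5, Kd5.
White is in check but has 7 legal moves → neither.

neither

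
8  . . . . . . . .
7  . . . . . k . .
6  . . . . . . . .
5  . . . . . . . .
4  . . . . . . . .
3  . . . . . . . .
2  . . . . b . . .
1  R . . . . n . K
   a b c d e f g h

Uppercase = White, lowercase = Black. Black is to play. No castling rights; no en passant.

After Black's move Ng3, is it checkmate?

After Ng3: white king on h1; in check: yes, from the black knight on g3.
White has 3 legal replies: Kh2, Kg2, Kg1.
In check but a legal move exists → not checkmate.

no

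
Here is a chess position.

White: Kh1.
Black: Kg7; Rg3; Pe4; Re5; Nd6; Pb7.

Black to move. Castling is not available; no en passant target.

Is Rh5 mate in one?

yes

After Rh5: white king on h1; in check: yes, from the black rook on h5.
King squares — g1: attacked by Rg3; g2: attacked by Rg3; h2: attacked by Rh5.
White has no legal moves → checkmate.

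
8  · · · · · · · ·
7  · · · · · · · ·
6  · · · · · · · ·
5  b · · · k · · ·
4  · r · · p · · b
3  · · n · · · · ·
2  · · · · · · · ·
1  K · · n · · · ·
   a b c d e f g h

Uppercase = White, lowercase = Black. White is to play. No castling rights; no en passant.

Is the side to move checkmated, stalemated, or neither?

stalemate

White to move; white king on a1.
In check: no.
King squares — b1: attacked by Nc3; a2: attacked by Nc3; b2: attacked by Nd1.
Legal moves for White: none.
Not in check and no legal moves → stalemate.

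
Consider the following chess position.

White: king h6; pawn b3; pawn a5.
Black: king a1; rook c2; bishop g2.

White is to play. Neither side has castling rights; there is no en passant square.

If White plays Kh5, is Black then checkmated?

After Kh5: black king on a1; in check: no.
Black is not in check, so this cannot be checkmate.

no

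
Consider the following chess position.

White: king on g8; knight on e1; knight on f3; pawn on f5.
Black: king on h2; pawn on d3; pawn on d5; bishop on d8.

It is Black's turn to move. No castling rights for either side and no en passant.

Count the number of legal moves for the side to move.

3

Black to move; king on h2.
In check: yes, from the white knight on f3.
Legal moves: Kh3, Kg3, Kh1.
Count: 3.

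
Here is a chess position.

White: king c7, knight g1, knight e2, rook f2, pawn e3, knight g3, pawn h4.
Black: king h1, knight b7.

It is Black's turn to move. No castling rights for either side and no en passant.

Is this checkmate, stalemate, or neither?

Black to move; black king on h1.
In check: yes, from the white knight on g3.
King squares — g1: attacked by Ne2; g2: attacked by Rf2; h2: attacked by Rf2.
Legal moves for Black: none.
In check with no legal moves → checkmate.

checkmate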